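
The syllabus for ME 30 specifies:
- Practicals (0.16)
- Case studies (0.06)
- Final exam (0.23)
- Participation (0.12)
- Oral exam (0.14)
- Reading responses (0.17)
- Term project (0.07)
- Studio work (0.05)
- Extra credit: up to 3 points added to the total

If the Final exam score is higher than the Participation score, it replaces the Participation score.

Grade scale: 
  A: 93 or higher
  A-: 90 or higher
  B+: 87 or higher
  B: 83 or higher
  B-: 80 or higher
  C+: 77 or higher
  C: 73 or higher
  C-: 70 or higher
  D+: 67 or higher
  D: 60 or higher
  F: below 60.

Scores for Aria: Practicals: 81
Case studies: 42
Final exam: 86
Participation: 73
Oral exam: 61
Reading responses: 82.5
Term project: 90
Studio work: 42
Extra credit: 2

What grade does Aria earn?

Final exam (86) > Participation (73), so Participation counts as 86.
Weighted total:
  Practicals 81 × 0.16 = 12.96
  Case studies 42 × 0.06 = 2.52
  Final exam 86 × 0.23 = 19.78
  Participation 86 × 0.12 = 10.32
  Oral exam 61 × 0.14 = 8.54
  Reading responses 82.5 × 0.17 = 14.025
  Term project 90 × 0.07 = 6.3
  Studio work 42 × 0.05 = 2.1
Sum = 76.545
Extra credit: 76.545 + 2 = 78.545
78.545 is ≥ 77 and < 80 → C+

C+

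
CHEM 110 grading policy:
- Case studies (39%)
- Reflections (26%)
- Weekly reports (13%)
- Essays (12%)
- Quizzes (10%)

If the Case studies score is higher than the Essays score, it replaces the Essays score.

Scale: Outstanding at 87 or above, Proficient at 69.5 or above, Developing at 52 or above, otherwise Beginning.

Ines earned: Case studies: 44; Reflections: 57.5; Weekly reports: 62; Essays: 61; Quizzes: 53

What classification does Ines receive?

Developing

Case studies (44) ≤ Essays (61), so Essays stays at 61.
Weighted total:
  Case studies 44 × 0.39 = 17.16
  Reflections 57.5 × 0.26 = 14.95
  Weekly reports 62 × 0.13 = 8.06
  Essays 61 × 0.12 = 7.32
  Quizzes 53 × 0.1 = 5.3
Sum = 52.79
52.79 is ≥ 52 and < 69.5 → Developing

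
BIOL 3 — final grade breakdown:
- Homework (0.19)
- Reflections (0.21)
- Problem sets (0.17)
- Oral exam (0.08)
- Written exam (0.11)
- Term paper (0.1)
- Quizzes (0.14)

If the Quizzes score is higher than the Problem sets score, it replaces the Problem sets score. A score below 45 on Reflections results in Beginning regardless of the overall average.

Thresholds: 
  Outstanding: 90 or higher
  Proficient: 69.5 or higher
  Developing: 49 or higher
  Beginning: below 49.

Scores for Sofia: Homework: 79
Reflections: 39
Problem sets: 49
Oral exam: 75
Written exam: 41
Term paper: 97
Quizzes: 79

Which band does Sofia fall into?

Quizzes (79) > Problem sets (49), so Problem sets counts as 79.
Reflections score 39 < 45: minimum not met.
Weighted total:
  Homework 79 × 0.19 = 15.01
  Reflections 39 × 0.21 = 8.19
  Problem sets 79 × 0.17 = 13.43
  Oral exam 75 × 0.08 = 6
  Written exam 41 × 0.11 = 4.51
  Term paper 97 × 0.1 = 9.7
  Quizzes 79 × 0.14 = 11.06
Sum = 67.9
Because the Reflections minimum was not met, the result is Beginning.

Beginning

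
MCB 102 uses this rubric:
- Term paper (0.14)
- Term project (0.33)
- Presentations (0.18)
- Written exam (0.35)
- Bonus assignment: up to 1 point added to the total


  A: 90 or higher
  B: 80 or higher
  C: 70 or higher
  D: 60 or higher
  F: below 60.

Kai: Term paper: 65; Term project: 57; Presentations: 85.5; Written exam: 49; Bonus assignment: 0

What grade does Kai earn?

D

Weighted total:
  Term paper 65 × 0.14 = 9.1
  Term project 57 × 0.33 = 18.81
  Presentations 85.5 × 0.18 = 15.39
  Written exam 49 × 0.35 = 17.15
Sum = 60.45
Bonus assignment: 60.45 + 0 = 60.45
60.45 is ≥ 60 and < 70 → D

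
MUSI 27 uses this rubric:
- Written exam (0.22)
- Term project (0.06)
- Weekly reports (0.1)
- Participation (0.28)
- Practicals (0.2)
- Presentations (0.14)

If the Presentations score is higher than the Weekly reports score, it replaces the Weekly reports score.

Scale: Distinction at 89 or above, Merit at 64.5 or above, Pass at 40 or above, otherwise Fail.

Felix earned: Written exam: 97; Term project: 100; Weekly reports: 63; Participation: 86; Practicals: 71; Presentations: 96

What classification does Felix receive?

Presentations (96) > Weekly reports (63), so Weekly reports counts as 96.
Weighted total:
  Written exam 97 × 0.22 = 21.34
  Term project 100 × 0.06 = 6
  Weekly reports 96 × 0.1 = 9.6
  Participation 86 × 0.28 = 24.08
  Practicals 71 × 0.2 = 14.2
  Presentations 96 × 0.14 = 13.44
Sum = 88.66
88.66 is ≥ 64.5 and < 89 → Merit

Merit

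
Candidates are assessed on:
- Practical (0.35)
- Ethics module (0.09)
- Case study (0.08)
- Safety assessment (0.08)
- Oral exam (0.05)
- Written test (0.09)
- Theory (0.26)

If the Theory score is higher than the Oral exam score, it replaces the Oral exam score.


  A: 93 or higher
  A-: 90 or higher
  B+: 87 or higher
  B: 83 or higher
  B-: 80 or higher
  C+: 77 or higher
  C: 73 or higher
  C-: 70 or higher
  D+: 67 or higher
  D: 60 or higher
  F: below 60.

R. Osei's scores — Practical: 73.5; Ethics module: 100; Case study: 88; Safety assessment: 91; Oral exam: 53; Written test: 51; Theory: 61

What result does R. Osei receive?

C-

Theory (61) > Oral exam (53), so Oral exam counts as 61.
Weighted total:
  Practical 73.5 × 0.35 = 25.725
  Ethics module 100 × 0.09 = 9
  Case study 88 × 0.08 = 7.04
  Safety assessment 91 × 0.08 = 7.28
  Oral exam 61 × 0.05 = 3.05
  Written test 51 × 0.09 = 4.59
  Theory 61 × 0.26 = 15.86
Sum = 72.545
72.545 is ≥ 70 and < 73 → C-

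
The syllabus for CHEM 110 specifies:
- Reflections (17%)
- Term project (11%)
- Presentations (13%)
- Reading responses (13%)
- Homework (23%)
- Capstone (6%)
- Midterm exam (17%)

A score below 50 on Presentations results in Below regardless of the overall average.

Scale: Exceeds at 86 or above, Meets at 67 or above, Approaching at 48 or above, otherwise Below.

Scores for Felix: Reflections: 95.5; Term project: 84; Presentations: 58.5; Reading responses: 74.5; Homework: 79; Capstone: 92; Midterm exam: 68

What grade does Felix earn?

Presentations score 58.5 ≥ 50: minimum met.
Weighted total:
  Reflections 95.5 × 0.17 = 16.235
  Term project 84 × 0.11 = 9.24
  Presentations 58.5 × 0.13 = 7.605
  Reading responses 74.5 × 0.13 = 9.685
  Homework 79 × 0.23 = 18.17
  Capstone 92 × 0.06 = 5.52
  Midterm exam 68 × 0.17 = 11.56
Sum = 78.015
78.015 is ≥ 67 and < 86 → Meets

Meets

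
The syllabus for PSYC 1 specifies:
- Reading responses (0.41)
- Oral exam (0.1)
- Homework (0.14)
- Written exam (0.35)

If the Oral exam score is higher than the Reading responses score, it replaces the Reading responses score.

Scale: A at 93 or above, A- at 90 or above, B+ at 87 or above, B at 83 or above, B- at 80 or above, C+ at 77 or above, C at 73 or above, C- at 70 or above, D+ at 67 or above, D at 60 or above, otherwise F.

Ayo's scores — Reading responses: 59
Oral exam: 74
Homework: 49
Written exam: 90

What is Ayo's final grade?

C

Oral exam (74) > Reading responses (59), so Reading responses counts as 74.
Weighted total:
  Reading responses 74 × 0.41 = 30.34
  Oral exam 74 × 0.1 = 7.4
  Homework 49 × 0.14 = 6.86
  Written exam 90 × 0.35 = 31.5
Sum = 76.1
76.1 is ≥ 73 and < 77 → C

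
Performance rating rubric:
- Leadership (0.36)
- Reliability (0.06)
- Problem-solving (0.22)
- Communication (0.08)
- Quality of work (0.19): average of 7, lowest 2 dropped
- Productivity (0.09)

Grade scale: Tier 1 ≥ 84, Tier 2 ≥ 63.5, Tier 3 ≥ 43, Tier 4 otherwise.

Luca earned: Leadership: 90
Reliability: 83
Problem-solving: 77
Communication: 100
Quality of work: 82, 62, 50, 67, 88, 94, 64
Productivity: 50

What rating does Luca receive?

Tier 2

Quality of work: drop 50, 62 → average of remaining 5 = 395/5 = 79
Weighted total:
  Leadership 90 × 0.36 = 32.4
  Reliability 83 × 0.06 = 4.98
  Problem-solving 77 × 0.22 = 16.94
  Communication 100 × 0.08 = 8
  Quality of work 79 × 0.19 = 15.01
  Productivity 50 × 0.09 = 4.5
Sum = 81.83
81.83 is ≥ 63.5 and < 84 → Tier 2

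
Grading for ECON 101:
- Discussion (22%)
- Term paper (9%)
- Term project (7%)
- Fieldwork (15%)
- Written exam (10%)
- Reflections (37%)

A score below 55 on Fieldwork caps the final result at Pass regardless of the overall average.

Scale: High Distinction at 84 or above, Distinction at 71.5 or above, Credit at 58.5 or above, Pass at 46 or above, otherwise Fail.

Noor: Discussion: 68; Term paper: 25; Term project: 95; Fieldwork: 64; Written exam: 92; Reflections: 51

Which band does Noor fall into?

Fieldwork score 64 ≥ 55: minimum met.
Weighted total:
  Discussion 68 × 0.22 = 14.96
  Term paper 25 × 0.09 = 2.25
  Term project 95 × 0.07 = 6.65
  Fieldwork 64 × 0.15 = 9.6
  Written exam 92 × 0.1 = 9.2
  Reflections 51 × 0.37 = 18.87
Sum = 61.53
61.53 is ≥ 58.5 and < 71.5 → Credit

Credit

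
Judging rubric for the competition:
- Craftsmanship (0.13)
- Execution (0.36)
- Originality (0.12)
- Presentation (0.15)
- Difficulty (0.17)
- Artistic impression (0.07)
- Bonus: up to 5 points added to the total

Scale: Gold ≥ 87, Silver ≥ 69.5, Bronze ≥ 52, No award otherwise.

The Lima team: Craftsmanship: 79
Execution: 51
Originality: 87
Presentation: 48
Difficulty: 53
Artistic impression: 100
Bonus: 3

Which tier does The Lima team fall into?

Bronze

Weighted total:
  Craftsmanship 79 × 0.13 = 10.27
  Execution 51 × 0.36 = 18.36
  Originality 87 × 0.12 = 10.44
  Presentation 48 × 0.15 = 7.2
  Difficulty 53 × 0.17 = 9.01
  Artistic impression 100 × 0.07 = 7
Sum = 62.28
Bonus: 62.28 + 3 = 65.28
65.28 is ≥ 52 and < 69.5 → Bronze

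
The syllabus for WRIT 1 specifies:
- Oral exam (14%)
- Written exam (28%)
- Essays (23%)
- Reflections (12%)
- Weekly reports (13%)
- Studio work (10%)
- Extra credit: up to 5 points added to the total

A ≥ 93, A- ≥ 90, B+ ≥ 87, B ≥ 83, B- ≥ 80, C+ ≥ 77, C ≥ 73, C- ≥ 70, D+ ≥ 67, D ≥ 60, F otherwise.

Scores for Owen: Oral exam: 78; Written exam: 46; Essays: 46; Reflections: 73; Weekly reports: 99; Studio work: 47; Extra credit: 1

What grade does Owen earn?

D

Weighted total:
  Oral exam 78 × 0.14 = 10.92
  Written exam 46 × 0.28 = 12.88
  Essays 46 × 0.23 = 10.58
  Reflections 73 × 0.12 = 8.76
  Weekly reports 99 × 0.13 = 12.87
  Studio work 47 × 0.1 = 4.7
Sum = 60.71
Extra credit: 60.71 + 1 = 61.71
61.71 is ≥ 60 and < 67 → D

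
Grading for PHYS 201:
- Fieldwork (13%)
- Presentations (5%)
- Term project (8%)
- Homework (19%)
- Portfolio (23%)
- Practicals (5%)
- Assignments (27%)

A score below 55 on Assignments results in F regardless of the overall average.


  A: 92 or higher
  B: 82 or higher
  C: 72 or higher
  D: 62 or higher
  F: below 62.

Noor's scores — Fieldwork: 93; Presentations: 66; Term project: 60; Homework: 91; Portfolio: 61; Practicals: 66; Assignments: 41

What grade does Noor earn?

F

Assignments score 41 < 55: minimum not met.
Weighted total:
  Fieldwork 93 × 0.13 = 12.09
  Presentations 66 × 0.05 = 3.3
  Term project 60 × 0.08 = 4.8
  Homework 91 × 0.19 = 17.29
  Portfolio 61 × 0.23 = 14.03
  Practicals 66 × 0.05 = 3.3
  Assignments 41 × 0.27 = 11.07
Sum = 65.88
Because the Assignments minimum was not met, the result is F.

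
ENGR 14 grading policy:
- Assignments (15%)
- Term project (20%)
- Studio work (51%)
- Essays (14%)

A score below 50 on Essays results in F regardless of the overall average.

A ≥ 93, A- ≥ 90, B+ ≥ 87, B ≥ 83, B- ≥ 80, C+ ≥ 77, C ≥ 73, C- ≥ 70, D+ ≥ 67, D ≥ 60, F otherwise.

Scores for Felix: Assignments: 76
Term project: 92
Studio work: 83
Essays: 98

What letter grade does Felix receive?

B

Essays score 98 ≥ 50: minimum met.
Weighted total:
  Assignments 76 × 0.15 = 11.4
  Term project 92 × 0.2 = 18.4
  Studio work 83 × 0.51 = 42.33
  Essays 98 × 0.14 = 13.72
Sum = 85.85
85.85 is ≥ 83 and < 87 → B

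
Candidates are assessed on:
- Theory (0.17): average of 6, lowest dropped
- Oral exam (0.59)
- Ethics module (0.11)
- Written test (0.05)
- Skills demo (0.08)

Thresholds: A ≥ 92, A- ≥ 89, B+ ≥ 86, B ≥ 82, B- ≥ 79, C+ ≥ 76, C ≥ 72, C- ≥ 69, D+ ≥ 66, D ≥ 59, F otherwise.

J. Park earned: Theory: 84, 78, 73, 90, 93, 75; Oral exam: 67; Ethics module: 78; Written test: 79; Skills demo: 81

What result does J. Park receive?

C

Theory: drop 73 → average of remaining 5 = 420/5 = 84
Weighted total:
  Theory 84 × 0.17 = 14.28
  Oral exam 67 × 0.59 = 39.53
  Ethics module 78 × 0.11 = 8.58
  Written test 79 × 0.05 = 3.95
  Skills demo 81 × 0.08 = 6.48
Sum = 72.82
72.82 is ≥ 72 and < 76 → C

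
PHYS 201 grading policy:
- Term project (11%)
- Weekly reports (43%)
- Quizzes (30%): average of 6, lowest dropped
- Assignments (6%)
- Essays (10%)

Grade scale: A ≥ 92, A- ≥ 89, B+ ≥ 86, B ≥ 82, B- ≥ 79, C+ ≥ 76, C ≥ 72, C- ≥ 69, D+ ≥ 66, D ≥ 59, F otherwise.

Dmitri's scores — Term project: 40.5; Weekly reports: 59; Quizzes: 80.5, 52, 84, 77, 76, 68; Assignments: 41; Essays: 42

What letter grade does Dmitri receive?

D

Quizzes: drop 52 → average of remaining 5 = 385.5/5 = 77.1
Weighted total:
  Term project 40.5 × 0.11 = 4.455
  Weekly reports 59 × 0.43 = 25.37
  Quizzes 77.1 × 0.3 = 23.13
  Assignments 41 × 0.06 = 2.46
  Essays 42 × 0.1 = 4.2
Sum = 59.615
59.615 is ≥ 59 and < 66 → D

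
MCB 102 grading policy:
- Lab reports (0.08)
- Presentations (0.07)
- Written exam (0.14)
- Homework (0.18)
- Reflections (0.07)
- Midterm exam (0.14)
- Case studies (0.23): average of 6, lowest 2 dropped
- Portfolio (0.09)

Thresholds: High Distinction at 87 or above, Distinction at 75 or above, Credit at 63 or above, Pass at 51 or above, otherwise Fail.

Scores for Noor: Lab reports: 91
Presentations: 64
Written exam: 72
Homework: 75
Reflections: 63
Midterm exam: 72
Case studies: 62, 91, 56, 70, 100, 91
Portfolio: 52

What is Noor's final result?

Credit

Case studies: drop 56, 62 → average of remaining 4 = 352/4 = 88
Weighted total:
  Lab reports 91 × 0.08 = 7.28
  Presentations 64 × 0.07 = 4.48
  Written exam 72 × 0.14 = 10.08
  Homework 75 × 0.18 = 13.5
  Reflections 63 × 0.07 = 4.41
  Midterm exam 72 × 0.14 = 10.08
  Case studies 88 × 0.23 = 20.24
  Portfolio 52 × 0.09 = 4.68
Sum = 74.75
74.75 is ≥ 63 and < 75 → Credit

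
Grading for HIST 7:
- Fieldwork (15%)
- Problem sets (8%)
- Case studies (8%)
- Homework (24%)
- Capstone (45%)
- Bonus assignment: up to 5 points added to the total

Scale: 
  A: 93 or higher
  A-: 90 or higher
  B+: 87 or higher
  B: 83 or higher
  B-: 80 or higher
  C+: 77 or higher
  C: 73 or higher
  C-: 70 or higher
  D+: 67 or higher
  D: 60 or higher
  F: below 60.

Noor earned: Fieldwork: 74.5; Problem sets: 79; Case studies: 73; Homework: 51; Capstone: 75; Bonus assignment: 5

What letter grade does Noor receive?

C

Weighted total:
  Fieldwork 74.5 × 0.15 = 11.175
  Problem sets 79 × 0.08 = 6.32
  Case studies 73 × 0.08 = 5.84
  Homework 51 × 0.24 = 12.24
  Capstone 75 × 0.45 = 33.75
Sum = 69.325
Bonus assignment: 69.325 + 5 = 74.325
74.325 is ≥ 73 and < 77 → C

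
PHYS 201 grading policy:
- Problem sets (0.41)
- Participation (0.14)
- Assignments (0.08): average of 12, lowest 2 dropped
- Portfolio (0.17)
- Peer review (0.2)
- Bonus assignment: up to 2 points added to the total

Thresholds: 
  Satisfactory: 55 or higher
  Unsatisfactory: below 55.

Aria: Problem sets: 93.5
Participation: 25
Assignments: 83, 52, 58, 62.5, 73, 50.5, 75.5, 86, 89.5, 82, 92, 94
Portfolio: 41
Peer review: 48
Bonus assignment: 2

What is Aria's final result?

Satisfactory

Assignments: drop 50.5, 52 → average of remaining 10 = 795.5/10 = 79.55
Weighted total:
  Problem sets 93.5 × 0.41 = 38.335
  Participation 25 × 0.14 = 3.5
  Assignments 79.55 × 0.08 = 6.364
  Portfolio 41 × 0.17 = 6.97
  Peer review 48 × 0.2 = 9.6
Sum = 64.769
Bonus assignment: 64.769 + 2 = 66.769
66.769 ≥ 55 → Satisfactory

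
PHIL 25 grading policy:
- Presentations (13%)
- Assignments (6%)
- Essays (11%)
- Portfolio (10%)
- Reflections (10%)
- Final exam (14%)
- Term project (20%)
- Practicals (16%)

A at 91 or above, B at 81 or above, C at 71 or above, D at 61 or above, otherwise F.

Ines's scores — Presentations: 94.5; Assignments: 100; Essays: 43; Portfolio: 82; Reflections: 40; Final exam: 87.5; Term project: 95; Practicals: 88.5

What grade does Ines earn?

C

Weighted total:
  Presentations 94.5 × 0.13 = 12.285
  Assignments 100 × 0.06 = 6
  Essays 43 × 0.11 = 4.73
  Portfolio 82 × 0.1 = 8.2
  Reflections 40 × 0.1 = 4
  Final exam 87.5 × 0.14 = 12.25
  Term project 95 × 0.2 = 19
  Practicals 88.5 × 0.16 = 14.16
Sum = 80.625
80.625 is ≥ 71 and < 81 → C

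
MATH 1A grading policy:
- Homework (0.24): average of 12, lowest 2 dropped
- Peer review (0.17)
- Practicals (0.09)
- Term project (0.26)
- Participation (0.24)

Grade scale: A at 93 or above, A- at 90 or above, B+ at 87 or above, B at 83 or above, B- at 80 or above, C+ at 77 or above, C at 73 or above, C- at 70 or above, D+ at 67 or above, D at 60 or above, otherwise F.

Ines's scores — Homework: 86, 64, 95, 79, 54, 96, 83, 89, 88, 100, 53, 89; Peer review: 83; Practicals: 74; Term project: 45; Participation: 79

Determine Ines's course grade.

C-

Homework: drop 53, 54 → average of remaining 10 = 869/10 = 86.9
Weighted total:
  Homework 86.9 × 0.24 = 20.856
  Peer review 83 × 0.17 = 14.11
  Practicals 74 × 0.09 = 6.66
  Term project 45 × 0.26 = 11.7
  Participation 79 × 0.24 = 18.96
Sum = 72.286
72.286 is ≥ 70 and < 73 → C-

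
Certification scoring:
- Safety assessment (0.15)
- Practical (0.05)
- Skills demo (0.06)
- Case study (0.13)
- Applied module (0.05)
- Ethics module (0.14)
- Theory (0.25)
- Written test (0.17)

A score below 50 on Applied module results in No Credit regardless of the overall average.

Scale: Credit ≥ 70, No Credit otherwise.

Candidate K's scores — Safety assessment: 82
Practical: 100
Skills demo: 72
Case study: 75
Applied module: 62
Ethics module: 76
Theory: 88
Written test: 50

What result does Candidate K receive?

Credit

Applied module score 62 ≥ 50: minimum met.
Weighted total:
  Safety assessment 82 × 0.15 = 12.3
  Practical 100 × 0.05 = 5
  Skills demo 72 × 0.06 = 4.32
  Case study 75 × 0.13 = 9.75
  Applied module 62 × 0.05 = 3.1
  Ethics module 76 × 0.14 = 10.64
  Theory 88 × 0.25 = 22
  Written test 50 × 0.17 = 8.5
Sum = 75.61
75.61 ≥ 70 → Credit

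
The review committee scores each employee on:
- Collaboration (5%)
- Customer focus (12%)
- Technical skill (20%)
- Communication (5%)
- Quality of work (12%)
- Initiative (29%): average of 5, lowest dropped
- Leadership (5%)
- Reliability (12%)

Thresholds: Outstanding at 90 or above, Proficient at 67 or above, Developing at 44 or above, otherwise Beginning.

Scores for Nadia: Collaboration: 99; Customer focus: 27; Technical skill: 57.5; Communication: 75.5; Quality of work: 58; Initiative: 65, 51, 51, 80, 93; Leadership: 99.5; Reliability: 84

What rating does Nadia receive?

Initiative: drop 51 → average of remaining 4 = 289/4 = 72.25
Weighted total:
  Collaboration 99 × 0.05 = 4.95
  Customer focus 27 × 0.12 = 3.24
  Technical skill 57.5 × 0.2 = 11.5
  Communication 75.5 × 0.05 = 3.775
  Quality of work 58 × 0.12 = 6.96
  Initiative 72.25 × 0.29 = 20.9525
  Leadership 99.5 × 0.05 = 4.975
  Reliability 84 × 0.12 = 10.08
Sum = 66.4325
66.4325 is ≥ 44 and < 67 → Developing

Developing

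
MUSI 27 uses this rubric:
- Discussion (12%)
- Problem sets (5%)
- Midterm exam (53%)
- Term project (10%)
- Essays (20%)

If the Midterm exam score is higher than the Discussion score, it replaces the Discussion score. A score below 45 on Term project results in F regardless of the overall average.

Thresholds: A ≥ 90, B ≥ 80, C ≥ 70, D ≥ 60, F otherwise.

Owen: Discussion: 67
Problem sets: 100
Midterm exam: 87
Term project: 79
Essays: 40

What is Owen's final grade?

C

Midterm exam (87) > Discussion (67), so Discussion counts as 87.
Term project score 79 ≥ 45: minimum met.
Weighted total:
  Discussion 87 × 0.12 = 10.44
  Problem sets 100 × 0.05 = 5
  Midterm exam 87 × 0.53 = 46.11
  Term project 79 × 0.1 = 7.9
  Essays 40 × 0.2 = 8
Sum = 77.45
77.45 is ≥ 70 and < 80 → C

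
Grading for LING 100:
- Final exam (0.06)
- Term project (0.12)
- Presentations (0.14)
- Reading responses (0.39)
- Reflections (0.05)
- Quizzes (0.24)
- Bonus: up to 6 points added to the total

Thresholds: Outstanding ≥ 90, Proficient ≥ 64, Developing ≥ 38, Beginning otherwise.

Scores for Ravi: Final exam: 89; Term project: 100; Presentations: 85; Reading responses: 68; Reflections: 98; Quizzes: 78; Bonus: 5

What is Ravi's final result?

Proficient

Weighted total:
  Final exam 89 × 0.06 = 5.34
  Term project 100 × 0.12 = 12
  Presentations 85 × 0.14 = 11.9
  Reading responses 68 × 0.39 = 26.52
  Reflections 98 × 0.05 = 4.9
  Quizzes 78 × 0.24 = 18.72
Sum = 79.38
Bonus: 79.38 + 5 = 84.38
84.38 is ≥ 64 and < 90 → Proficient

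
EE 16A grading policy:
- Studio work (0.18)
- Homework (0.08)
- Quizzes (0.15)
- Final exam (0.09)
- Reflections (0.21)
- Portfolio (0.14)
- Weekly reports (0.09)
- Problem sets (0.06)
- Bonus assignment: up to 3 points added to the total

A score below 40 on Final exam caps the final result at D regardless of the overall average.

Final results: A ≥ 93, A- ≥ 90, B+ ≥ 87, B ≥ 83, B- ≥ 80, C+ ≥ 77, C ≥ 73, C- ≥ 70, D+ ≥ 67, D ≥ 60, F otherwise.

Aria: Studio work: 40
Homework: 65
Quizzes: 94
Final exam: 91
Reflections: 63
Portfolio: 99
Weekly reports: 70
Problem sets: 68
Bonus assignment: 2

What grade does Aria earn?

C

Final exam score 91 ≥ 40: minimum met.
Weighted total:
  Studio work 40 × 0.18 = 7.2
  Homework 65 × 0.08 = 5.2
  Quizzes 94 × 0.15 = 14.1
  Final exam 91 × 0.09 = 8.19
  Reflections 63 × 0.21 = 13.23
  Portfolio 99 × 0.14 = 13.86
  Weekly reports 70 × 0.09 = 6.3
  Problem sets 68 × 0.06 = 4.08
Sum = 72.16
Bonus assignment: 72.16 + 2 = 74.16
74.16 is ≥ 73 and < 77 → C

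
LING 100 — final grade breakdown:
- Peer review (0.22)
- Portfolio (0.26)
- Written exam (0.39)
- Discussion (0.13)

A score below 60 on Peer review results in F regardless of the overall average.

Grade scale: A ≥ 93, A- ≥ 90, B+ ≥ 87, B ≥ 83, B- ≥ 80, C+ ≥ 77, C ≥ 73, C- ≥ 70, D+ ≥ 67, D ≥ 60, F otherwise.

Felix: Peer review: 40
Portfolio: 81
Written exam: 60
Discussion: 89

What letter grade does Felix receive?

Peer review score 40 < 60: minimum not met.
Weighted total:
  Peer review 40 × 0.22 = 8.8
  Portfolio 81 × 0.26 = 21.06
  Written exam 60 × 0.39 = 23.4
  Discussion 89 × 0.13 = 11.57
Sum = 64.83
Because the Peer review minimum was not met, the result is F.

F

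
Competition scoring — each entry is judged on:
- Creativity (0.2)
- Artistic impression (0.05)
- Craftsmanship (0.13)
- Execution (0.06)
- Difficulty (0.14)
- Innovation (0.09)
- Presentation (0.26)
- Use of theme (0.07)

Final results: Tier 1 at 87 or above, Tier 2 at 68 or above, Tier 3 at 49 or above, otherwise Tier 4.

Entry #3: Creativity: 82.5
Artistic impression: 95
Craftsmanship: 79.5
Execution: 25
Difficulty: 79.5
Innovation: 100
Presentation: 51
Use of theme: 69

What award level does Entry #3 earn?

Tier 2

Weighted total:
  Creativity 82.5 × 0.2 = 16.5
  Artistic impression 95 × 0.05 = 4.75
  Craftsmanship 79.5 × 0.13 = 10.335
  Execution 25 × 0.06 = 1.5
  Difficulty 79.5 × 0.14 = 11.13
  Innovation 100 × 0.09 = 9
  Presentation 51 × 0.26 = 13.26
  Use of theme 69 × 0.07 = 4.83
Sum = 71.305
71.305 is ≥ 68 and < 87 → Tier 2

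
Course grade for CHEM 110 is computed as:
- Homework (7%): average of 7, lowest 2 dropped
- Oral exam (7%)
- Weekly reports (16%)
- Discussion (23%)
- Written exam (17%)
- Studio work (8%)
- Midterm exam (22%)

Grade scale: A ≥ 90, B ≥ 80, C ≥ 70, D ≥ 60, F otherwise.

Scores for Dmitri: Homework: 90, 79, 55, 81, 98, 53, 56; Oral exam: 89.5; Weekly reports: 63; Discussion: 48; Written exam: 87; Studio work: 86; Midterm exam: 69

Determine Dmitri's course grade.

Homework: drop 53, 55 → average of remaining 5 = 404/5 = 80.8
Weighted total:
  Homework 80.8 × 0.07 = 5.656
  Oral exam 89.5 × 0.07 = 6.265
  Weekly reports 63 × 0.16 = 10.08
  Discussion 48 × 0.23 = 11.04
  Written exam 87 × 0.17 = 14.79
  Studio work 86 × 0.08 = 6.88
  Midterm exam 69 × 0.22 = 15.18
Sum = 69.891
69.891 is ≥ 60 and < 70 → D

D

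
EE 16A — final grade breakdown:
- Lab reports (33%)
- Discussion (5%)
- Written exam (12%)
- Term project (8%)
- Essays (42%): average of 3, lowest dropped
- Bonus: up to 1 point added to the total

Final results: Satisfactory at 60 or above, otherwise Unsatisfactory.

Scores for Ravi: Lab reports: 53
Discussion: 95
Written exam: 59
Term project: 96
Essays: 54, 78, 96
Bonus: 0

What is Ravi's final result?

Satisfactory

Essays: drop 54 → average of remaining 2 = 174/2 = 87
Weighted total:
  Lab reports 53 × 0.33 = 17.49
  Discussion 95 × 0.05 = 4.75
  Written exam 59 × 0.12 = 7.08
  Term project 96 × 0.08 = 7.68
  Essays 87 × 0.42 = 36.54
Sum = 73.54
Bonus: 73.54 + 0 = 73.54
73.54 ≥ 60 → Satisfactory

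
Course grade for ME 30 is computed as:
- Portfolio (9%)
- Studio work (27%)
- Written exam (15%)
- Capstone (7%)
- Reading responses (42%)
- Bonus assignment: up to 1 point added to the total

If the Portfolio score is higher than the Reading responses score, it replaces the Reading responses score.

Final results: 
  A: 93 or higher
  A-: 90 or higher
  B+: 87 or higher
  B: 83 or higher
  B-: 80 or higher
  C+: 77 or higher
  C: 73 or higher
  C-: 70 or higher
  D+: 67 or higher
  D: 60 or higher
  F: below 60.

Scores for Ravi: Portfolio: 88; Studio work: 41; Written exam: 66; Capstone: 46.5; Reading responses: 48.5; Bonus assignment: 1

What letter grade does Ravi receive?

Portfolio (88) > Reading responses (48.5), so Reading responses counts as 88.
Weighted total:
  Portfolio 88 × 0.09 = 7.92
  Studio work 41 × 0.27 = 11.07
  Written exam 66 × 0.15 = 9.9
  Capstone 46.5 × 0.07 = 3.255
  Reading responses 88 × 0.42 = 36.96
Sum = 69.105
Bonus assignment: 69.105 + 1 = 70.105
70.105 is ≥ 70 and < 73 → C-

C-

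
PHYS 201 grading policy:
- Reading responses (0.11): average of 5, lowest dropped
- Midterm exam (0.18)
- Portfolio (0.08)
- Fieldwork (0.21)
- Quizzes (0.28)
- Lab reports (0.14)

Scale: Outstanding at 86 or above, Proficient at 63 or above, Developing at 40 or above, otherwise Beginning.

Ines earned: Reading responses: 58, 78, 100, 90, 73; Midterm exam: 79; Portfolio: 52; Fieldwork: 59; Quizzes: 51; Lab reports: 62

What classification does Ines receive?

Reading responses: drop 58 → average of remaining 4 = 341/4 = 85.25
Weighted total:
  Reading responses 85.25 × 0.11 = 9.3775
  Midterm exam 79 × 0.18 = 14.22
  Portfolio 52 × 0.08 = 4.16
  Fieldwork 59 × 0.21 = 12.39
  Quizzes 51 × 0.28 = 14.28
  Lab reports 62 × 0.14 = 8.68
Sum = 63.1075
63.1075 is ≥ 63 and < 86 → Proficient

Proficient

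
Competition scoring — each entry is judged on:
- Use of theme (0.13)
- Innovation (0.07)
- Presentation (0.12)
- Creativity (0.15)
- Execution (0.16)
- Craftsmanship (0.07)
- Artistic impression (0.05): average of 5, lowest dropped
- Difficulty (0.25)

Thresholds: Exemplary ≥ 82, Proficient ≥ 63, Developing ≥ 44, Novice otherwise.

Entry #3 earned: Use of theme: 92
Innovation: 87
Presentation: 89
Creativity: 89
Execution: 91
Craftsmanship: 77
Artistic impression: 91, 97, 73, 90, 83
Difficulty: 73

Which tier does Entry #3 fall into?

Exemplary

Artistic impression: drop 73 → average of remaining 4 = 361/4 = 90.25
Weighted total:
  Use of theme 92 × 0.13 = 11.96
  Innovation 87 × 0.07 = 6.09
  Presentation 89 × 0.12 = 10.68
  Creativity 89 × 0.15 = 13.35
  Execution 91 × 0.16 = 14.56
  Craftsmanship 77 × 0.07 = 5.39
  Artistic impression 90.25 × 0.05 = 4.5125
  Difficulty 73 × 0.25 = 18.25
Sum = 84.7925
84.7925 ≥ 82 → Exemplary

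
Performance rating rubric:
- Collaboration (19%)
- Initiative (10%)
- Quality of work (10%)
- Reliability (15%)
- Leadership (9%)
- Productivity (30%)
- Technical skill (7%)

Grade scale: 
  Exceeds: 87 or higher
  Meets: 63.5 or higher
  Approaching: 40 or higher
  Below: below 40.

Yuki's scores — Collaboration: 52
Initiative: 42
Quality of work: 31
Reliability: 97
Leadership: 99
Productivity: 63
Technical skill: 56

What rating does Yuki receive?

Approaching

Weighted total:
  Collaboration 52 × 0.19 = 9.88
  Initiative 42 × 0.1 = 4.2
  Quality of work 31 × 0.1 = 3.1
  Reliability 97 × 0.15 = 14.55
  Leadership 99 × 0.09 = 8.91
  Productivity 63 × 0.3 = 18.9
  Technical skill 56 × 0.07 = 3.92
Sum = 63.46
63.46 is ≥ 40 and < 63.5 → Approaching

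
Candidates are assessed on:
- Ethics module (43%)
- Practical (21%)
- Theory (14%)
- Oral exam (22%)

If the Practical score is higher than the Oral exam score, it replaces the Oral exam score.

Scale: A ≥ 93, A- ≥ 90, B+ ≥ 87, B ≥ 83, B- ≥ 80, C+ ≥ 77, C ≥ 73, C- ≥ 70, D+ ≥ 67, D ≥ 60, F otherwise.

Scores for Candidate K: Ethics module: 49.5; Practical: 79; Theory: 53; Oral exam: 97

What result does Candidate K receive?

D

Practical (79) ≤ Oral exam (97), so Oral exam stays at 97.
Weighted total:
  Ethics module 49.5 × 0.43 = 21.285
  Practical 79 × 0.21 = 16.59
  Theory 53 × 0.14 = 7.42
  Oral exam 97 × 0.22 = 21.34
Sum = 66.635
66.635 is ≥ 60 and < 67 → D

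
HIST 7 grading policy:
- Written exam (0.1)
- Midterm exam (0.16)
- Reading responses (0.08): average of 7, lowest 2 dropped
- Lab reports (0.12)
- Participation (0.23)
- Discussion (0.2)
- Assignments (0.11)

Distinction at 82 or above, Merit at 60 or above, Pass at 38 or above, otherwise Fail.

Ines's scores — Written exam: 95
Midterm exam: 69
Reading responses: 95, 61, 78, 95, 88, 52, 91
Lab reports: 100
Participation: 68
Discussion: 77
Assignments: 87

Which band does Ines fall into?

Reading responses: drop 52, 61 → average of remaining 5 = 447/5 = 89.4
Weighted total:
  Written exam 95 × 0.1 = 9.5
  Midterm exam 69 × 0.16 = 11.04
  Reading responses 89.4 × 0.08 = 7.152
  Lab reports 100 × 0.12 = 12
  Participation 68 × 0.23 = 15.64
  Discussion 77 × 0.2 = 15.4
  Assignments 87 × 0.11 = 9.57
Sum = 80.302
80.302 is ≥ 60 and < 82 → Merit

Merit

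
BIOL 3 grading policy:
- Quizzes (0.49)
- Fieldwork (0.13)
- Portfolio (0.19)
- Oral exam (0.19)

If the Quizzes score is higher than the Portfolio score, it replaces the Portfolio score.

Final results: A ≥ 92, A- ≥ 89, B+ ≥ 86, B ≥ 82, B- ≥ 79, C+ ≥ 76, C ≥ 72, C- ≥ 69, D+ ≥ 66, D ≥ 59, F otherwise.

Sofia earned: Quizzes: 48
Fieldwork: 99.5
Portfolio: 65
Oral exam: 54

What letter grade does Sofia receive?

D

Quizzes (48) ≤ Portfolio (65), so Portfolio stays at 65.
Weighted total:
  Quizzes 48 × 0.49 = 23.52
  Fieldwork 99.5 × 0.13 = 12.935
  Portfolio 65 × 0.19 = 12.35
  Oral exam 54 × 0.19 = 10.26
Sum = 59.065
59.065 is ≥ 59 and < 66 → D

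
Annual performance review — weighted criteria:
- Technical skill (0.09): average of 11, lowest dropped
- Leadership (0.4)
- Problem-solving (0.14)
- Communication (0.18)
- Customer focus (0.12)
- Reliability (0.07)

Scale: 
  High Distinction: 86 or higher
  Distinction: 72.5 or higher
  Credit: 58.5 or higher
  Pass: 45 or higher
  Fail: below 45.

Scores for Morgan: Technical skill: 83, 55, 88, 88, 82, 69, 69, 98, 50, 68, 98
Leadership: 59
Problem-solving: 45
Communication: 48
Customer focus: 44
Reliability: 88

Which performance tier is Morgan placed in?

Technical skill: drop 50 → average of remaining 10 = 798/10 = 79.8
Weighted total:
  Technical skill 79.8 × 0.09 = 7.182
  Leadership 59 × 0.4 = 23.6
  Problem-solving 45 × 0.14 = 6.3
  Communication 48 × 0.18 = 8.64
  Customer focus 44 × 0.12 = 5.28
  Reliability 88 × 0.07 = 6.16
Sum = 57.162
57.162 is ≥ 45 and < 58.5 → Pass

Pass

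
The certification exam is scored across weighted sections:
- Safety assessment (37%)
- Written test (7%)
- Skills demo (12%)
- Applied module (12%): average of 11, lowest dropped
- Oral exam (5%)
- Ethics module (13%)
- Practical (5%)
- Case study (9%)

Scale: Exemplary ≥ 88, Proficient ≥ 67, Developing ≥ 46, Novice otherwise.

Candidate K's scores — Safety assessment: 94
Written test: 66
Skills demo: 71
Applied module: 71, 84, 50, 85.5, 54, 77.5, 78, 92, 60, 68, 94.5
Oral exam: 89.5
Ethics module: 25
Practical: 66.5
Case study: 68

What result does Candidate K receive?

Proficient

Applied module: drop 50 → average of remaining 10 = 764.5/10 = 76.45
Weighted total:
  Safety assessment 94 × 0.37 = 34.78
  Written test 66 × 0.07 = 4.62
  Skills demo 71 × 0.12 = 8.52
  Applied module 76.45 × 0.12 = 9.174
  Oral exam 89.5 × 0.05 = 4.475
  Ethics module 25 × 0.13 = 3.25
  Practical 66.5 × 0.05 = 3.325
  Case study 68 × 0.09 = 6.12
Sum = 74.264
74.264 is ≥ 67 and < 88 → Proficient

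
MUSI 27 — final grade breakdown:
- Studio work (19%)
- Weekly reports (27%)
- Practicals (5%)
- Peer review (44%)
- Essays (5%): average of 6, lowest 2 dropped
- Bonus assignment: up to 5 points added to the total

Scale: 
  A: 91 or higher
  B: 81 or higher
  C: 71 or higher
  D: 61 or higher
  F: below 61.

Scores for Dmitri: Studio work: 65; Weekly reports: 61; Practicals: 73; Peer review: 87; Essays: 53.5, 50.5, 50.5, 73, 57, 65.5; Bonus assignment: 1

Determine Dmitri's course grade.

Essays: drop 50.5, 50.5 → average of remaining 4 = 249/4 = 62.25
Weighted total:
  Studio work 65 × 0.19 = 12.35
  Weekly reports 61 × 0.27 = 16.47
  Practicals 73 × 0.05 = 3.65
  Peer review 87 × 0.44 = 38.28
  Essays 62.25 × 0.05 = 3.1125
Sum = 73.8625
Bonus assignment: 73.8625 + 1 = 74.8625
74.8625 is ≥ 71 and < 81 → C

C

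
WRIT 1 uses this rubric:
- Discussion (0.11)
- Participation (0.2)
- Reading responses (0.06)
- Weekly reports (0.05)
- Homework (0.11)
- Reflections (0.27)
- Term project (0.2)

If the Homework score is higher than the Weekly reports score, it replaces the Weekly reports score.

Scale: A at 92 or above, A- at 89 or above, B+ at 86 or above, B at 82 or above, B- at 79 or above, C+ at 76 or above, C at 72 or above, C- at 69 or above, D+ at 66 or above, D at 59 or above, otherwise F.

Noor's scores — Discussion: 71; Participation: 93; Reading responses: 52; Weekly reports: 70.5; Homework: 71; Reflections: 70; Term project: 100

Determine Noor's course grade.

Homework (71) > Weekly reports (70.5), so Weekly reports counts as 71.
Weighted total:
  Discussion 71 × 0.11 = 7.81
  Participation 93 × 0.2 = 18.6
  Reading responses 52 × 0.06 = 3.12
  Weekly reports 71 × 0.05 = 3.55
  Homework 71 × 0.11 = 7.81
  Reflections 70 × 0.27 = 18.9
  Term project 100 × 0.2 = 20
Sum = 79.79
79.79 is ≥ 79 and < 82 → B-

B-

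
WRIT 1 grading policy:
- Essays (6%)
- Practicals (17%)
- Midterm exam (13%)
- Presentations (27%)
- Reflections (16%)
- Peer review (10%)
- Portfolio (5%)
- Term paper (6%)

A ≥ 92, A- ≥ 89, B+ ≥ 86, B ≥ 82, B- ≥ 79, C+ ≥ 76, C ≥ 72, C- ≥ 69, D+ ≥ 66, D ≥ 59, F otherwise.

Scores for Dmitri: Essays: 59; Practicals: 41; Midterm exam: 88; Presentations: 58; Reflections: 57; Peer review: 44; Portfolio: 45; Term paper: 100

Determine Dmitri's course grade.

Weighted total:
  Essays 59 × 0.06 = 3.54
  Practicals 41 × 0.17 = 6.97
  Midterm exam 88 × 0.13 = 11.44
  Presentations 58 × 0.27 = 15.66
  Reflections 57 × 0.16 = 9.12
  Peer review 44 × 0.1 = 4.4
  Portfolio 45 × 0.05 = 2.25
  Term paper 100 × 0.06 = 6
Sum = 59.38
59.38 is ≥ 59 and < 66 → D

D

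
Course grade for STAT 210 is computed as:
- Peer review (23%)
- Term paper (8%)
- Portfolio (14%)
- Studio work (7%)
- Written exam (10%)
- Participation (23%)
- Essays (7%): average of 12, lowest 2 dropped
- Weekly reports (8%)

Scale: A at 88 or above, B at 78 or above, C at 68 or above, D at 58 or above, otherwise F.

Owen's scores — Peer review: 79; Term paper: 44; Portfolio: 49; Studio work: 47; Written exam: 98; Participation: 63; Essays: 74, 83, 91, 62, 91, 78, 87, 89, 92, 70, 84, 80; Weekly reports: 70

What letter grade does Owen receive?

Essays: drop 62, 70 → average of remaining 10 = 849/10 = 84.9
Weighted total:
  Peer review 79 × 0.23 = 18.17
  Term paper 44 × 0.08 = 3.52
  Portfolio 49 × 0.14 = 6.86
  Studio work 47 × 0.07 = 3.29
  Written exam 98 × 0.1 = 9.8
  Participation 63 × 0.23 = 14.49
  Essays 84.9 × 0.07 = 5.943
  Weekly reports 70 × 0.08 = 5.6
Sum = 67.673
67.673 is ≥ 58 and < 68 → D

D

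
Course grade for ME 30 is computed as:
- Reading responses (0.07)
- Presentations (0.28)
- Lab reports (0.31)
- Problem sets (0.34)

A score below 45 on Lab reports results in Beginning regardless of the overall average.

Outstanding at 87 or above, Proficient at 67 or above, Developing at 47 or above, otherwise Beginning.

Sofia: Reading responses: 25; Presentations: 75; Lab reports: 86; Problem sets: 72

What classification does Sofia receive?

Lab reports score 86 ≥ 45: minimum met.
Weighted total:
  Reading responses 25 × 0.07 = 1.75
  Presentations 75 × 0.28 = 21
  Lab reports 86 × 0.31 = 26.66
  Problem sets 72 × 0.34 = 24.48
Sum = 73.89
73.89 is ≥ 67 and < 87 → Proficient

Proficient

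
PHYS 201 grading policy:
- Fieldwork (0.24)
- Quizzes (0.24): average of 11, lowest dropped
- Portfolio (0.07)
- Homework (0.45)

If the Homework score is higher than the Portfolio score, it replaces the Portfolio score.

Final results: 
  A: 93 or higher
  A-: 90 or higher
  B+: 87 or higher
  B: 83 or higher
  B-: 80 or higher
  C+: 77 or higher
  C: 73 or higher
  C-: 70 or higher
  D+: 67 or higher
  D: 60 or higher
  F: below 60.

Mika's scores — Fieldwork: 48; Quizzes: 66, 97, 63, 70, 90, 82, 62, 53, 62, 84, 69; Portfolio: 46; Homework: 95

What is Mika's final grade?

C+

Quizzes: drop 53 → average of remaining 10 = 745/10 = 74.5
Homework (95) > Portfolio (46), so Portfolio counts as 95.
Weighted total:
  Fieldwork 48 × 0.24 = 11.52
  Quizzes 74.5 × 0.24 = 17.88
  Portfolio 95 × 0.07 = 6.65
  Homework 95 × 0.45 = 42.75
Sum = 78.8
78.8 is ≥ 77 and < 80 → C+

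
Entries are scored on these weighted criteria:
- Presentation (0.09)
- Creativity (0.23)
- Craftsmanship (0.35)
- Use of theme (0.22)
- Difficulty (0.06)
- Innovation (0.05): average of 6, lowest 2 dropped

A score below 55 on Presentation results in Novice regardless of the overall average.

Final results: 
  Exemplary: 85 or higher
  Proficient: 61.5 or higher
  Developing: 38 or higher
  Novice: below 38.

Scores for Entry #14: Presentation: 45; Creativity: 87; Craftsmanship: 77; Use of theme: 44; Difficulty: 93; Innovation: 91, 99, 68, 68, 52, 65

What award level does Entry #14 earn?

Innovation: drop 52, 65 → average of remaining 4 = 326/4 = 81.5
Presentation score 45 < 55: minimum not met.
Weighted total:
  Presentation 45 × 0.09 = 4.05
  Creativity 87 × 0.23 = 20.01
  Craftsmanship 77 × 0.35 = 26.95
  Use of theme 44 × 0.22 = 9.68
  Difficulty 93 × 0.06 = 5.58
  Innovation 81.5 × 0.05 = 4.075
Sum = 70.345
Because the Presentation minimum was not met, the result is Novice.

Novice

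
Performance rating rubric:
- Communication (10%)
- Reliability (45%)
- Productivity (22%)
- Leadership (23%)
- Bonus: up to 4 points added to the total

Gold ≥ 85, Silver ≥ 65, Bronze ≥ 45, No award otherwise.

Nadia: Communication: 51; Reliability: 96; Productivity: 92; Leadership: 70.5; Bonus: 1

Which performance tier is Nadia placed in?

Weighted total:
  Communication 51 × 0.1 = 5.1
  Reliability 96 × 0.45 = 43.2
  Productivity 92 × 0.22 = 20.24
  Leadership 70.5 × 0.23 = 16.215
Sum = 84.755
Bonus: 84.755 + 1 = 85.755
85.755 ≥ 85 → Gold

Gold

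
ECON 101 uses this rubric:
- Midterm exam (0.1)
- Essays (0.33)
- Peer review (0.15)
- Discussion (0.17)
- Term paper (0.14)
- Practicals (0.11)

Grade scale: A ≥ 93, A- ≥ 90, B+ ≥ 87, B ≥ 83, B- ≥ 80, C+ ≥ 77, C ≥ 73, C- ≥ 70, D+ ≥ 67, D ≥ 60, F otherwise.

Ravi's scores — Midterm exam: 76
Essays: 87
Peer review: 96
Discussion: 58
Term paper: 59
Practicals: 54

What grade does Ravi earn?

C

Weighted total:
  Midterm exam 76 × 0.1 = 7.6
  Essays 87 × 0.33 = 28.71
  Peer review 96 × 0.15 = 14.4
  Discussion 58 × 0.17 = 9.86
  Term paper 59 × 0.14 = 8.26
  Practicals 54 × 0.11 = 5.94
Sum = 74.77
74.77 is ≥ 73 and < 77 → C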